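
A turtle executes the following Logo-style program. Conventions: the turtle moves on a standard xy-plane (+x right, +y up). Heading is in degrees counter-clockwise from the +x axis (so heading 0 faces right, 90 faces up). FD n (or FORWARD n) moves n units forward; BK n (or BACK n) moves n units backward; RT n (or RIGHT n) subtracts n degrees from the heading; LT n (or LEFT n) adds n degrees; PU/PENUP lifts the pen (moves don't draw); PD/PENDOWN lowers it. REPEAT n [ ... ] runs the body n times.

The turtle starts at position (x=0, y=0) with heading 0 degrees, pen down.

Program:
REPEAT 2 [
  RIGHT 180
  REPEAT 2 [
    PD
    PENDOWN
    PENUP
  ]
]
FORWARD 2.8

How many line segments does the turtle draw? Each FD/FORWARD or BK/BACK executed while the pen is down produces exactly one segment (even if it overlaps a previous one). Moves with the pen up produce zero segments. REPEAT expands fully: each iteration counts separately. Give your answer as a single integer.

Executing turtle program step by step:
Start: pos=(0,0), heading=0, pen down
REPEAT 2 [
  -- iteration 1/2 --
  RT 180: heading 0 -> 180
  REPEAT 2 [
    -- iteration 1/2 --
    PD: pen down
    PD: pen down
    PU: pen up
    -- iteration 2/2 --
    PD: pen down
    PD: pen down
    PU: pen up
  ]
  -- iteration 2/2 --
  RT 180: heading 180 -> 0
  REPEAT 2 [
    -- iteration 1/2 --
    PD: pen down
    PD: pen down
    PU: pen up
    -- iteration 2/2 --
    PD: pen down
    PD: pen down
    PU: pen up
  ]
]
FD 2.8: (0,0) -> (2.8,0) [heading=0, move]
Final: pos=(2.8,0), heading=0, 0 segment(s) drawn
Segments drawn: 0

Answer: 0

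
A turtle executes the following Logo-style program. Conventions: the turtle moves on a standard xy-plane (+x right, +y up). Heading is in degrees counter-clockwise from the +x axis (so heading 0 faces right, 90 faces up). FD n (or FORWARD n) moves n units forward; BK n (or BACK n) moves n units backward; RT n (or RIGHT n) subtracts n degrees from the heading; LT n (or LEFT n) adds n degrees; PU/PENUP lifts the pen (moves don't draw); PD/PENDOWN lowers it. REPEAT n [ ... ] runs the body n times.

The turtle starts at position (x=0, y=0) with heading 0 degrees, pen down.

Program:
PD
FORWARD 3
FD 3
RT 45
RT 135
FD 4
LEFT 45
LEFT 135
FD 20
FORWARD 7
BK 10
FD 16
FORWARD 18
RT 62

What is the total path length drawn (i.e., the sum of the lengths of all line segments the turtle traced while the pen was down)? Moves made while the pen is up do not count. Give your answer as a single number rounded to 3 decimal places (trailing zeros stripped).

Answer: 81

Derivation:
Executing turtle program step by step:
Start: pos=(0,0), heading=0, pen down
PD: pen down
FD 3: (0,0) -> (3,0) [heading=0, draw]
FD 3: (3,0) -> (6,0) [heading=0, draw]
RT 45: heading 0 -> 315
RT 135: heading 315 -> 180
FD 4: (6,0) -> (2,0) [heading=180, draw]
LT 45: heading 180 -> 225
LT 135: heading 225 -> 0
FD 20: (2,0) -> (22,0) [heading=0, draw]
FD 7: (22,0) -> (29,0) [heading=0, draw]
BK 10: (29,0) -> (19,0) [heading=0, draw]
FD 16: (19,0) -> (35,0) [heading=0, draw]
FD 18: (35,0) -> (53,0) [heading=0, draw]
RT 62: heading 0 -> 298
Final: pos=(53,0), heading=298, 8 segment(s) drawn

Segment lengths:
  seg 1: (0,0) -> (3,0), length = 3
  seg 2: (3,0) -> (6,0), length = 3
  seg 3: (6,0) -> (2,0), length = 4
  seg 4: (2,0) -> (22,0), length = 20
  seg 5: (22,0) -> (29,0), length = 7
  seg 6: (29,0) -> (19,0), length = 10
  seg 7: (19,0) -> (35,0), length = 16
  seg 8: (35,0) -> (53,0), length = 18
Total = 81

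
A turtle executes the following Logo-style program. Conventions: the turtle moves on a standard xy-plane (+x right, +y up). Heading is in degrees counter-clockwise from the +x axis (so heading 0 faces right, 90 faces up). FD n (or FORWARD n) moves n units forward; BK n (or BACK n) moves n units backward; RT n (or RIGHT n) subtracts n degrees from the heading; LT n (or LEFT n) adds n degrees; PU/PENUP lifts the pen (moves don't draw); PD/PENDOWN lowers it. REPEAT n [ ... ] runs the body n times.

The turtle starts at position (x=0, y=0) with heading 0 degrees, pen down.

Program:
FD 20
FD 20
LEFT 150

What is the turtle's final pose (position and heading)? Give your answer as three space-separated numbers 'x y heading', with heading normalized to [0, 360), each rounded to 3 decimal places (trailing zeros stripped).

Executing turtle program step by step:
Start: pos=(0,0), heading=0, pen down
FD 20: (0,0) -> (20,0) [heading=0, draw]
FD 20: (20,0) -> (40,0) [heading=0, draw]
LT 150: heading 0 -> 150
Final: pos=(40,0), heading=150, 2 segment(s) drawn

Answer: 40 0 150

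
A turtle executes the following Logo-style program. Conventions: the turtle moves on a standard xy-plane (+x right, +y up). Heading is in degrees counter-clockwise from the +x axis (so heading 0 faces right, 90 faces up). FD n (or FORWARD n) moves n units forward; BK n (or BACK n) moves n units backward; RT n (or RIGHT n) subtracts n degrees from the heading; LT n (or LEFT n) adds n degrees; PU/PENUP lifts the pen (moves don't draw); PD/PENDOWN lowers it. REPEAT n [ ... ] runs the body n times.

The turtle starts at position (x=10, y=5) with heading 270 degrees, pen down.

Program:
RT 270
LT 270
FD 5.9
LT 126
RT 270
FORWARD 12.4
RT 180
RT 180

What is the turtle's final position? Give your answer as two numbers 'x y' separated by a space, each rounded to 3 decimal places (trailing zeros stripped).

Answer: 2.711 9.132

Derivation:
Executing turtle program step by step:
Start: pos=(10,5), heading=270, pen down
RT 270: heading 270 -> 0
LT 270: heading 0 -> 270
FD 5.9: (10,5) -> (10,-0.9) [heading=270, draw]
LT 126: heading 270 -> 36
RT 270: heading 36 -> 126
FD 12.4: (10,-0.9) -> (2.711,9.132) [heading=126, draw]
RT 180: heading 126 -> 306
RT 180: heading 306 -> 126
Final: pos=(2.711,9.132), heading=126, 2 segment(s) drawn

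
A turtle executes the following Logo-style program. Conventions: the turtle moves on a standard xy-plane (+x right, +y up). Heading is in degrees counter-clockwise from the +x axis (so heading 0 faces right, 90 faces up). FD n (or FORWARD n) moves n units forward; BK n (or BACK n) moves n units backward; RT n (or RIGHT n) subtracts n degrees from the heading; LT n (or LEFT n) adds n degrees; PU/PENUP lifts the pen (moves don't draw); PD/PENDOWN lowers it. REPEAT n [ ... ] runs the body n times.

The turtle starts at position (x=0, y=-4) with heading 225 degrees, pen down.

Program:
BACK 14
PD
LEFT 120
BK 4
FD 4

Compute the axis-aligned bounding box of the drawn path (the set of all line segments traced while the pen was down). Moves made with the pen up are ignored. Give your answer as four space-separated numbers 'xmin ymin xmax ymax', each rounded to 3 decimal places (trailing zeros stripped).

Executing turtle program step by step:
Start: pos=(0,-4), heading=225, pen down
BK 14: (0,-4) -> (9.899,5.899) [heading=225, draw]
PD: pen down
LT 120: heading 225 -> 345
BK 4: (9.899,5.899) -> (6.036,6.935) [heading=345, draw]
FD 4: (6.036,6.935) -> (9.899,5.899) [heading=345, draw]
Final: pos=(9.899,5.899), heading=345, 3 segment(s) drawn

Segment endpoints: x in {0, 6.036, 9.899}, y in {-4, 5.899, 6.935}
xmin=0, ymin=-4, xmax=9.899, ymax=6.935

Answer: 0 -4 9.899 6.935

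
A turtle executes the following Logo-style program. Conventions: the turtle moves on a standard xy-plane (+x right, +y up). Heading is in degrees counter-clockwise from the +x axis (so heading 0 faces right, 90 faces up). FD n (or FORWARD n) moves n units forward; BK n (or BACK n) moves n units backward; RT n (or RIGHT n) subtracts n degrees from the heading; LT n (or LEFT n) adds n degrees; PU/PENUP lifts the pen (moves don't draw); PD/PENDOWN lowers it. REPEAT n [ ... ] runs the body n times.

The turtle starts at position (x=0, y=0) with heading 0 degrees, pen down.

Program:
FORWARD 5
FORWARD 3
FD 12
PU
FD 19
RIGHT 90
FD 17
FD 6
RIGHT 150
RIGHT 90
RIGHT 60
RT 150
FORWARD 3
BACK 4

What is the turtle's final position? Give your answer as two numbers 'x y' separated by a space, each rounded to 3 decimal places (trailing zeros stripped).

Executing turtle program step by step:
Start: pos=(0,0), heading=0, pen down
FD 5: (0,0) -> (5,0) [heading=0, draw]
FD 3: (5,0) -> (8,0) [heading=0, draw]
FD 12: (8,0) -> (20,0) [heading=0, draw]
PU: pen up
FD 19: (20,0) -> (39,0) [heading=0, move]
RT 90: heading 0 -> 270
FD 17: (39,0) -> (39,-17) [heading=270, move]
FD 6: (39,-17) -> (39,-23) [heading=270, move]
RT 150: heading 270 -> 120
RT 90: heading 120 -> 30
RT 60: heading 30 -> 330
RT 150: heading 330 -> 180
FD 3: (39,-23) -> (36,-23) [heading=180, move]
BK 4: (36,-23) -> (40,-23) [heading=180, move]
Final: pos=(40,-23), heading=180, 3 segment(s) drawn

Answer: 40 -23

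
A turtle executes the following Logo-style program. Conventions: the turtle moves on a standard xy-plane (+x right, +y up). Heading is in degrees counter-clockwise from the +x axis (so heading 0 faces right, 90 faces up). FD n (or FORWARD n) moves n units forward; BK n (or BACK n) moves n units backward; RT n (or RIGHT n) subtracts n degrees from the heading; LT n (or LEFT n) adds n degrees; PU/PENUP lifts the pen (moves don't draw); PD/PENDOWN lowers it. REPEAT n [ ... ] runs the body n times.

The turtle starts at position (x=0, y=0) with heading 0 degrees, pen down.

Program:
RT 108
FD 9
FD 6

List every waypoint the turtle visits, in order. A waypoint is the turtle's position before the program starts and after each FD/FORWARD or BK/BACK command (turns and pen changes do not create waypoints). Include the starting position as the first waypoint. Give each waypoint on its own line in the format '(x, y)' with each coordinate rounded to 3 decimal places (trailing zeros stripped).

Answer: (0, 0)
(-2.781, -8.56)
(-4.635, -14.266)

Derivation:
Executing turtle program step by step:
Start: pos=(0,0), heading=0, pen down
RT 108: heading 0 -> 252
FD 9: (0,0) -> (-2.781,-8.56) [heading=252, draw]
FD 6: (-2.781,-8.56) -> (-4.635,-14.266) [heading=252, draw]
Final: pos=(-4.635,-14.266), heading=252, 2 segment(s) drawn
Waypoints (3 total):
(0, 0)
(-2.781, -8.56)
(-4.635, -14.266)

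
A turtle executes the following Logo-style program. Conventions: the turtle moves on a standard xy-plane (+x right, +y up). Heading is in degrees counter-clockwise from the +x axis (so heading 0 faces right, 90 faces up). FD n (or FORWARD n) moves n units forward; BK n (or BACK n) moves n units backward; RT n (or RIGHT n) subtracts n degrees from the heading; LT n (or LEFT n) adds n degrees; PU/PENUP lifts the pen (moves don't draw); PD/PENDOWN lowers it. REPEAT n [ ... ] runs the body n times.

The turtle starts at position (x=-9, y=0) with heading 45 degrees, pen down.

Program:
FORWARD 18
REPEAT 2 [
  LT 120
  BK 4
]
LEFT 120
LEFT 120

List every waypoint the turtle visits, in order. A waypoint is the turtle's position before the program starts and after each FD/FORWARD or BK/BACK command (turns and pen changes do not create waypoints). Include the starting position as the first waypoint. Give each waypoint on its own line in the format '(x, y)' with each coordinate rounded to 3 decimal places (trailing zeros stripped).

Executing turtle program step by step:
Start: pos=(-9,0), heading=45, pen down
FD 18: (-9,0) -> (3.728,12.728) [heading=45, draw]
REPEAT 2 [
  -- iteration 1/2 --
  LT 120: heading 45 -> 165
  BK 4: (3.728,12.728) -> (7.592,11.693) [heading=165, draw]
  -- iteration 2/2 --
  LT 120: heading 165 -> 285
  BK 4: (7.592,11.693) -> (6.556,15.556) [heading=285, draw]
]
LT 120: heading 285 -> 45
LT 120: heading 45 -> 165
Final: pos=(6.556,15.556), heading=165, 3 segment(s) drawn
Waypoints (4 total):
(-9, 0)
(3.728, 12.728)
(7.592, 11.693)
(6.556, 15.556)

Answer: (-9, 0)
(3.728, 12.728)
(7.592, 11.693)
(6.556, 15.556)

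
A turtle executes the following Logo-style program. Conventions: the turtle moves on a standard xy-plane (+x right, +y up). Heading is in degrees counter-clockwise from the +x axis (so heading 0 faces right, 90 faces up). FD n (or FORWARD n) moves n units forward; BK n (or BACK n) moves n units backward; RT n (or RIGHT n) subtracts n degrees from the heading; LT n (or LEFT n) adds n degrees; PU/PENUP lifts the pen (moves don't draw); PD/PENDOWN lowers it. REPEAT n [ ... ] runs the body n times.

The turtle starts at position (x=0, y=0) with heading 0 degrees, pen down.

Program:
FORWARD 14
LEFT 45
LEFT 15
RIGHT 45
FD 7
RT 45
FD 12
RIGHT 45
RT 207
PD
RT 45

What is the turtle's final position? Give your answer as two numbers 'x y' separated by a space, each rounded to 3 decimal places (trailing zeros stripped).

Executing turtle program step by step:
Start: pos=(0,0), heading=0, pen down
FD 14: (0,0) -> (14,0) [heading=0, draw]
LT 45: heading 0 -> 45
LT 15: heading 45 -> 60
RT 45: heading 60 -> 15
FD 7: (14,0) -> (20.761,1.812) [heading=15, draw]
RT 45: heading 15 -> 330
FD 12: (20.761,1.812) -> (31.154,-4.188) [heading=330, draw]
RT 45: heading 330 -> 285
RT 207: heading 285 -> 78
PD: pen down
RT 45: heading 78 -> 33
Final: pos=(31.154,-4.188), heading=33, 3 segment(s) drawn

Answer: 31.154 -4.188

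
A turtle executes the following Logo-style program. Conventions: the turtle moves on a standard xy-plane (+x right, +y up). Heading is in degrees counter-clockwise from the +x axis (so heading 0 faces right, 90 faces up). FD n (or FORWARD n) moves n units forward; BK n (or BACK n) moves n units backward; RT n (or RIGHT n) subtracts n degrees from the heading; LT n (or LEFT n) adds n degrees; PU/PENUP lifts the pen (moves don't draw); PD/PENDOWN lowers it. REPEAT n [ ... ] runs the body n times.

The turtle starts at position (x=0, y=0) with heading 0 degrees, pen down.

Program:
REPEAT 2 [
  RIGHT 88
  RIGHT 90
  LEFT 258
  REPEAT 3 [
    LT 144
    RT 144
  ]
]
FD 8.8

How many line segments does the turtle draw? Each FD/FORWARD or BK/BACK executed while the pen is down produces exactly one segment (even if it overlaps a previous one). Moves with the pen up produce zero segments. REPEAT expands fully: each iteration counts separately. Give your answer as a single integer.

Answer: 1

Derivation:
Executing turtle program step by step:
Start: pos=(0,0), heading=0, pen down
REPEAT 2 [
  -- iteration 1/2 --
  RT 88: heading 0 -> 272
  RT 90: heading 272 -> 182
  LT 258: heading 182 -> 80
  REPEAT 3 [
    -- iteration 1/3 --
    LT 144: heading 80 -> 224
    RT 144: heading 224 -> 80
    -- iteration 2/3 --
    LT 144: heading 80 -> 224
    RT 144: heading 224 -> 80
    -- iteration 3/3 --
    LT 144: heading 80 -> 224
    RT 144: heading 224 -> 80
  ]
  -- iteration 2/2 --
  RT 88: heading 80 -> 352
  RT 90: heading 352 -> 262
  LT 258: heading 262 -> 160
  REPEAT 3 [
    -- iteration 1/3 --
    LT 144: heading 160 -> 304
    RT 144: heading 304 -> 160
    -- iteration 2/3 --
    LT 144: heading 160 -> 304
    RT 144: heading 304 -> 160
    -- iteration 3/3 --
    LT 144: heading 160 -> 304
    RT 144: heading 304 -> 160
  ]
]
FD 8.8: (0,0) -> (-8.269,3.01) [heading=160, draw]
Final: pos=(-8.269,3.01), heading=160, 1 segment(s) drawn
Segments drawn: 1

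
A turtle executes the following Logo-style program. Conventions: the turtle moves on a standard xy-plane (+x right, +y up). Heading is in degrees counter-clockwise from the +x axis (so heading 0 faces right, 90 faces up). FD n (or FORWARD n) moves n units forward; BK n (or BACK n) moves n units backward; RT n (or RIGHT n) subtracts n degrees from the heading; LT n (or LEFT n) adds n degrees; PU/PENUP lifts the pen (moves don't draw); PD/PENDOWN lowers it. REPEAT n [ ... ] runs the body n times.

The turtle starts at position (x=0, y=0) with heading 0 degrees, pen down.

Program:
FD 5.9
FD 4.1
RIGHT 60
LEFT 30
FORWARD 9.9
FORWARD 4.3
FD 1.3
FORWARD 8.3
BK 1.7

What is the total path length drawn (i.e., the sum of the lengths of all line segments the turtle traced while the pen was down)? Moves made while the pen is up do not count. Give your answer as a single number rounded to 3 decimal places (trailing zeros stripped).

Answer: 35.5

Derivation:
Executing turtle program step by step:
Start: pos=(0,0), heading=0, pen down
FD 5.9: (0,0) -> (5.9,0) [heading=0, draw]
FD 4.1: (5.9,0) -> (10,0) [heading=0, draw]
RT 60: heading 0 -> 300
LT 30: heading 300 -> 330
FD 9.9: (10,0) -> (18.574,-4.95) [heading=330, draw]
FD 4.3: (18.574,-4.95) -> (22.298,-7.1) [heading=330, draw]
FD 1.3: (22.298,-7.1) -> (23.423,-7.75) [heading=330, draw]
FD 8.3: (23.423,-7.75) -> (30.611,-11.9) [heading=330, draw]
BK 1.7: (30.611,-11.9) -> (29.139,-11.05) [heading=330, draw]
Final: pos=(29.139,-11.05), heading=330, 7 segment(s) drawn

Segment lengths:
  seg 1: (0,0) -> (5.9,0), length = 5.9
  seg 2: (5.9,0) -> (10,0), length = 4.1
  seg 3: (10,0) -> (18.574,-4.95), length = 9.9
  seg 4: (18.574,-4.95) -> (22.298,-7.1), length = 4.3
  seg 5: (22.298,-7.1) -> (23.423,-7.75), length = 1.3
  seg 6: (23.423,-7.75) -> (30.611,-11.9), length = 8.3
  seg 7: (30.611,-11.9) -> (29.139,-11.05), length = 1.7
Total = 35.5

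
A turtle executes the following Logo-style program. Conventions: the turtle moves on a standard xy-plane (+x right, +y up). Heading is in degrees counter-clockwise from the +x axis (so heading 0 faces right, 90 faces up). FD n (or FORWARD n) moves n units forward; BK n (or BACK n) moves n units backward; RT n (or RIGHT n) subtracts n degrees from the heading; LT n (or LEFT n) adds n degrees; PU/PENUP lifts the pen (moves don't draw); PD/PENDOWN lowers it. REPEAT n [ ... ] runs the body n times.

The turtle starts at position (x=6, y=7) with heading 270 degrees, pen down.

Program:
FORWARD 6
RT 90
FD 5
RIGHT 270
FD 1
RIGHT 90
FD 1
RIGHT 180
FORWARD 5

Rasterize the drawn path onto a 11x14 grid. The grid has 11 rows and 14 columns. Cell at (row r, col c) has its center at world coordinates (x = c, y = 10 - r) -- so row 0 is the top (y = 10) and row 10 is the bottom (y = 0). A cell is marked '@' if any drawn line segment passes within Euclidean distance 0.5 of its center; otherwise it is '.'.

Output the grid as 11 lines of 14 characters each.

Segment 0: (6,7) -> (6,1)
Segment 1: (6,1) -> (1,1)
Segment 2: (1,1) -> (1,0)
Segment 3: (1,0) -> (-0,0)
Segment 4: (-0,0) -> (5,0)

Answer: ..............
..............
..............
......@.......
......@.......
......@.......
......@.......
......@.......
......@.......
.@@@@@@.......
@@@@@@........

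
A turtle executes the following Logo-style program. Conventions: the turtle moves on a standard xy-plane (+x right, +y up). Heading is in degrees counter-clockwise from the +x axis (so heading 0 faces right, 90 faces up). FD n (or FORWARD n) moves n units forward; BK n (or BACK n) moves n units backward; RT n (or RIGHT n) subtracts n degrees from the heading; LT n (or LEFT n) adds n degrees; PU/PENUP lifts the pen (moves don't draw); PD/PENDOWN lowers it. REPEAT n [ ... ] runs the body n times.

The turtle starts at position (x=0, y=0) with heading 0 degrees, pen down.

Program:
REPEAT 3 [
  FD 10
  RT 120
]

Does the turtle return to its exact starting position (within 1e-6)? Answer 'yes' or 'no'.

Answer: yes

Derivation:
Executing turtle program step by step:
Start: pos=(0,0), heading=0, pen down
REPEAT 3 [
  -- iteration 1/3 --
  FD 10: (0,0) -> (10,0) [heading=0, draw]
  RT 120: heading 0 -> 240
  -- iteration 2/3 --
  FD 10: (10,0) -> (5,-8.66) [heading=240, draw]
  RT 120: heading 240 -> 120
  -- iteration 3/3 --
  FD 10: (5,-8.66) -> (0,0) [heading=120, draw]
  RT 120: heading 120 -> 0
]
Final: pos=(0,0), heading=0, 3 segment(s) drawn

Start position: (0, 0)
Final position: (0, 0)
Distance = 0; < 1e-6 -> CLOSED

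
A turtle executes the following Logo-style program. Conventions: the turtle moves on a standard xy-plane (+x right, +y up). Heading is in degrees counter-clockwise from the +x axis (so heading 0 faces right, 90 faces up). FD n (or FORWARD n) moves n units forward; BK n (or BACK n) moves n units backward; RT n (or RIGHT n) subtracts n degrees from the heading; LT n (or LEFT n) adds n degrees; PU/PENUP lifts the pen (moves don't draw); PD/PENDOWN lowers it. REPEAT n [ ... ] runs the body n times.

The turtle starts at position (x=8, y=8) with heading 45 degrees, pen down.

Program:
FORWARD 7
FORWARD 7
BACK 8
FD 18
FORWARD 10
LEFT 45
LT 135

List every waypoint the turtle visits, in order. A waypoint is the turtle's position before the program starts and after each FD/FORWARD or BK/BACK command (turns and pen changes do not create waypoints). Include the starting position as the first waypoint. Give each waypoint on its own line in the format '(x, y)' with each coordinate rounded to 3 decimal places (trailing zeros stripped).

Answer: (8, 8)
(12.95, 12.95)
(17.899, 17.899)
(12.243, 12.243)
(24.971, 24.971)
(32.042, 32.042)

Derivation:
Executing turtle program step by step:
Start: pos=(8,8), heading=45, pen down
FD 7: (8,8) -> (12.95,12.95) [heading=45, draw]
FD 7: (12.95,12.95) -> (17.899,17.899) [heading=45, draw]
BK 8: (17.899,17.899) -> (12.243,12.243) [heading=45, draw]
FD 18: (12.243,12.243) -> (24.971,24.971) [heading=45, draw]
FD 10: (24.971,24.971) -> (32.042,32.042) [heading=45, draw]
LT 45: heading 45 -> 90
LT 135: heading 90 -> 225
Final: pos=(32.042,32.042), heading=225, 5 segment(s) drawn
Waypoints (6 total):
(8, 8)
(12.95, 12.95)
(17.899, 17.899)
(12.243, 12.243)
(24.971, 24.971)
(32.042, 32.042)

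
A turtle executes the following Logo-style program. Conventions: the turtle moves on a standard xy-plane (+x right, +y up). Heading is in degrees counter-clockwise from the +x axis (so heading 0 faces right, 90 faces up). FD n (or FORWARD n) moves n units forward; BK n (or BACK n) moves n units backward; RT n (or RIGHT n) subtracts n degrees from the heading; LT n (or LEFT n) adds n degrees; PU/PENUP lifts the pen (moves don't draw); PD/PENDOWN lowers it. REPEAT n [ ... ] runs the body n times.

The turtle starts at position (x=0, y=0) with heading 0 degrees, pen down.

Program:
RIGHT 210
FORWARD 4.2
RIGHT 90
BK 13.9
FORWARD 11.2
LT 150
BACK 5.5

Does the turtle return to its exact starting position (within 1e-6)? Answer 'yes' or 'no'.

Executing turtle program step by step:
Start: pos=(0,0), heading=0, pen down
RT 210: heading 0 -> 150
FD 4.2: (0,0) -> (-3.637,2.1) [heading=150, draw]
RT 90: heading 150 -> 60
BK 13.9: (-3.637,2.1) -> (-10.587,-9.938) [heading=60, draw]
FD 11.2: (-10.587,-9.938) -> (-4.987,-0.238) [heading=60, draw]
LT 150: heading 60 -> 210
BK 5.5: (-4.987,-0.238) -> (-0.224,2.512) [heading=210, draw]
Final: pos=(-0.224,2.512), heading=210, 4 segment(s) drawn

Start position: (0, 0)
Final position: (-0.224, 2.512)
Distance = 2.522; >= 1e-6 -> NOT closed

Answer: no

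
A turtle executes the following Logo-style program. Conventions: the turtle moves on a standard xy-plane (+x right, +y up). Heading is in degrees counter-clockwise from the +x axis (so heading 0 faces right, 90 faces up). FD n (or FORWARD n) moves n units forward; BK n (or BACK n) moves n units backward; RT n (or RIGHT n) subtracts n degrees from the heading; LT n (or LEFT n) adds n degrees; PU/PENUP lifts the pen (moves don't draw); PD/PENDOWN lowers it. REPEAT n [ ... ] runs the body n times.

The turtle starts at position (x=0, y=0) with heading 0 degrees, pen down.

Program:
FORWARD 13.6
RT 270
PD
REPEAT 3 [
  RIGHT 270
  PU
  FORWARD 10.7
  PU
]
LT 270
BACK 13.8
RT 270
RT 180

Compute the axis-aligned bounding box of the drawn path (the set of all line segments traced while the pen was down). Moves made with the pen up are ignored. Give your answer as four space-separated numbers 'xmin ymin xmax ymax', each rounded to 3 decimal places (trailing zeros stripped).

Executing turtle program step by step:
Start: pos=(0,0), heading=0, pen down
FD 13.6: (0,0) -> (13.6,0) [heading=0, draw]
RT 270: heading 0 -> 90
PD: pen down
REPEAT 3 [
  -- iteration 1/3 --
  RT 270: heading 90 -> 180
  PU: pen up
  FD 10.7: (13.6,0) -> (2.9,0) [heading=180, move]
  PU: pen up
  -- iteration 2/3 --
  RT 270: heading 180 -> 270
  PU: pen up
  FD 10.7: (2.9,0) -> (2.9,-10.7) [heading=270, move]
  PU: pen up
  -- iteration 3/3 --
  RT 270: heading 270 -> 0
  PU: pen up
  FD 10.7: (2.9,-10.7) -> (13.6,-10.7) [heading=0, move]
  PU: pen up
]
LT 270: heading 0 -> 270
BK 13.8: (13.6,-10.7) -> (13.6,3.1) [heading=270, move]
RT 270: heading 270 -> 0
RT 180: heading 0 -> 180
Final: pos=(13.6,3.1), heading=180, 1 segment(s) drawn

Segment endpoints: x in {0, 13.6}, y in {0}
xmin=0, ymin=0, xmax=13.6, ymax=0

Answer: 0 0 13.6 0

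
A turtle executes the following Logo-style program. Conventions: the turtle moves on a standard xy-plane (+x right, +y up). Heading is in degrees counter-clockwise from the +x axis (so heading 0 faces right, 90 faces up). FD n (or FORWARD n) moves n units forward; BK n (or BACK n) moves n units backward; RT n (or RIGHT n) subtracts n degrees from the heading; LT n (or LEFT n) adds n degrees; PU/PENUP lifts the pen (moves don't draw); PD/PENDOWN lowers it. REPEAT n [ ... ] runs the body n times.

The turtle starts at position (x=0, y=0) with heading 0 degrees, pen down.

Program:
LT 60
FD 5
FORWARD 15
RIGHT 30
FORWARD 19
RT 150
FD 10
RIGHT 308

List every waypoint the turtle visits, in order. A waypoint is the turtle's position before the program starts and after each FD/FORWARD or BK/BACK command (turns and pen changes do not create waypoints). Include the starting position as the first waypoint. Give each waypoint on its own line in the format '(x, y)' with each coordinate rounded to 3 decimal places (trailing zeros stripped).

Executing turtle program step by step:
Start: pos=(0,0), heading=0, pen down
LT 60: heading 0 -> 60
FD 5: (0,0) -> (2.5,4.33) [heading=60, draw]
FD 15: (2.5,4.33) -> (10,17.321) [heading=60, draw]
RT 30: heading 60 -> 30
FD 19: (10,17.321) -> (26.454,26.821) [heading=30, draw]
RT 150: heading 30 -> 240
FD 10: (26.454,26.821) -> (21.454,18.16) [heading=240, draw]
RT 308: heading 240 -> 292
Final: pos=(21.454,18.16), heading=292, 4 segment(s) drawn
Waypoints (5 total):
(0, 0)
(2.5, 4.33)
(10, 17.321)
(26.454, 26.821)
(21.454, 18.16)

Answer: (0, 0)
(2.5, 4.33)
(10, 17.321)
(26.454, 26.821)
(21.454, 18.16)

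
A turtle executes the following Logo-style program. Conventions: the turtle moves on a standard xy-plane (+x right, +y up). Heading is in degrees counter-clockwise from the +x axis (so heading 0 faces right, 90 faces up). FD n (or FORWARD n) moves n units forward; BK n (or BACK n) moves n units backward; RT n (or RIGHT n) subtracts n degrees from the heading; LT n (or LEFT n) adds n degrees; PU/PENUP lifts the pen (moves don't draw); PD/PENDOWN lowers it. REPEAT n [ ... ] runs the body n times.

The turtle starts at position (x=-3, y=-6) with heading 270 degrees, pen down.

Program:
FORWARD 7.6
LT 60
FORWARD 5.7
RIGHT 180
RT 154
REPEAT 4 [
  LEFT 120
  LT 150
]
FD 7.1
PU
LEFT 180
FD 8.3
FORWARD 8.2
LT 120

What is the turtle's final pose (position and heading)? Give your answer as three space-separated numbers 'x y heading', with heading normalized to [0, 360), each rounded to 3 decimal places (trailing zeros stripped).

Executing turtle program step by step:
Start: pos=(-3,-6), heading=270, pen down
FD 7.6: (-3,-6) -> (-3,-13.6) [heading=270, draw]
LT 60: heading 270 -> 330
FD 5.7: (-3,-13.6) -> (1.936,-16.45) [heading=330, draw]
RT 180: heading 330 -> 150
RT 154: heading 150 -> 356
REPEAT 4 [
  -- iteration 1/4 --
  LT 120: heading 356 -> 116
  LT 150: heading 116 -> 266
  -- iteration 2/4 --
  LT 120: heading 266 -> 26
  LT 150: heading 26 -> 176
  -- iteration 3/4 --
  LT 120: heading 176 -> 296
  LT 150: heading 296 -> 86
  -- iteration 4/4 --
  LT 120: heading 86 -> 206
  LT 150: heading 206 -> 356
]
FD 7.1: (1.936,-16.45) -> (9.019,-16.945) [heading=356, draw]
PU: pen up
LT 180: heading 356 -> 176
FD 8.3: (9.019,-16.945) -> (0.739,-16.366) [heading=176, move]
FD 8.2: (0.739,-16.366) -> (-7.441,-15.794) [heading=176, move]
LT 120: heading 176 -> 296
Final: pos=(-7.441,-15.794), heading=296, 3 segment(s) drawn

Answer: -7.441 -15.794 296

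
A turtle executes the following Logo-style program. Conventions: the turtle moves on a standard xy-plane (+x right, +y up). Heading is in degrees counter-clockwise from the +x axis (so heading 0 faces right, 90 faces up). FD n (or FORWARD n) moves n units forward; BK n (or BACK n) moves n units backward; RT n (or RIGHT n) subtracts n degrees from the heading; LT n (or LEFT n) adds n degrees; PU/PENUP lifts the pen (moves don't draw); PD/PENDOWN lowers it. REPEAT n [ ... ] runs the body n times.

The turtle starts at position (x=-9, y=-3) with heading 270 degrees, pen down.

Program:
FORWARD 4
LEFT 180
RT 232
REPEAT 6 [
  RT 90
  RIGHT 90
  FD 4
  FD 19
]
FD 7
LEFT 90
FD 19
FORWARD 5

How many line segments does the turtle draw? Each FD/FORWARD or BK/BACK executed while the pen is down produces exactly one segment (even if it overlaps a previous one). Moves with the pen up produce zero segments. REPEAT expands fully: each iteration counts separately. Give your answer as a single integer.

Answer: 16

Derivation:
Executing turtle program step by step:
Start: pos=(-9,-3), heading=270, pen down
FD 4: (-9,-3) -> (-9,-7) [heading=270, draw]
LT 180: heading 270 -> 90
RT 232: heading 90 -> 218
REPEAT 6 [
  -- iteration 1/6 --
  RT 90: heading 218 -> 128
  RT 90: heading 128 -> 38
  FD 4: (-9,-7) -> (-5.848,-4.537) [heading=38, draw]
  FD 19: (-5.848,-4.537) -> (9.124,7.16) [heading=38, draw]
  -- iteration 2/6 --
  RT 90: heading 38 -> 308
  RT 90: heading 308 -> 218
  FD 4: (9.124,7.16) -> (5.972,4.698) [heading=218, draw]
  FD 19: (5.972,4.698) -> (-9,-7) [heading=218, draw]
  -- iteration 3/6 --
  RT 90: heading 218 -> 128
  RT 90: heading 128 -> 38
  FD 4: (-9,-7) -> (-5.848,-4.537) [heading=38, draw]
  FD 19: (-5.848,-4.537) -> (9.124,7.16) [heading=38, draw]
  -- iteration 4/6 --
  RT 90: heading 38 -> 308
  RT 90: heading 308 -> 218
  FD 4: (9.124,7.16) -> (5.972,4.698) [heading=218, draw]
  FD 19: (5.972,4.698) -> (-9,-7) [heading=218, draw]
  -- iteration 5/6 --
  RT 90: heading 218 -> 128
  RT 90: heading 128 -> 38
  FD 4: (-9,-7) -> (-5.848,-4.537) [heading=38, draw]
  FD 19: (-5.848,-4.537) -> (9.124,7.16) [heading=38, draw]
  -- iteration 6/6 --
  RT 90: heading 38 -> 308
  RT 90: heading 308 -> 218
  FD 4: (9.124,7.16) -> (5.972,4.698) [heading=218, draw]
  FD 19: (5.972,4.698) -> (-9,-7) [heading=218, draw]
]
FD 7: (-9,-7) -> (-14.516,-11.31) [heading=218, draw]
LT 90: heading 218 -> 308
FD 19: (-14.516,-11.31) -> (-2.819,-26.282) [heading=308, draw]
FD 5: (-2.819,-26.282) -> (0.26,-30.222) [heading=308, draw]
Final: pos=(0.26,-30.222), heading=308, 16 segment(s) drawn
Segments drawn: 16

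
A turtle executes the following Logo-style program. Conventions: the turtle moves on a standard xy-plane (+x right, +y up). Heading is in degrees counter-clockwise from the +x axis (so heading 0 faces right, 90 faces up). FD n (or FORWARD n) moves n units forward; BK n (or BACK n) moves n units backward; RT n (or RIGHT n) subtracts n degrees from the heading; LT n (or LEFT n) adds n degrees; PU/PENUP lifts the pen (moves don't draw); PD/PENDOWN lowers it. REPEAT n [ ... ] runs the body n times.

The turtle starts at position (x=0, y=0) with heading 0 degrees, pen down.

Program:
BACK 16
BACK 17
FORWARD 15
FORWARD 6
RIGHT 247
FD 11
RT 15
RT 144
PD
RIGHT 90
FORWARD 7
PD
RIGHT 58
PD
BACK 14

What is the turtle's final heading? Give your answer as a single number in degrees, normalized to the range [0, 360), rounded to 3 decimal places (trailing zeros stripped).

Executing turtle program step by step:
Start: pos=(0,0), heading=0, pen down
BK 16: (0,0) -> (-16,0) [heading=0, draw]
BK 17: (-16,0) -> (-33,0) [heading=0, draw]
FD 15: (-33,0) -> (-18,0) [heading=0, draw]
FD 6: (-18,0) -> (-12,0) [heading=0, draw]
RT 247: heading 0 -> 113
FD 11: (-12,0) -> (-16.298,10.126) [heading=113, draw]
RT 15: heading 113 -> 98
RT 144: heading 98 -> 314
PD: pen down
RT 90: heading 314 -> 224
FD 7: (-16.298,10.126) -> (-21.333,5.263) [heading=224, draw]
PD: pen down
RT 58: heading 224 -> 166
PD: pen down
BK 14: (-21.333,5.263) -> (-7.749,1.876) [heading=166, draw]
Final: pos=(-7.749,1.876), heading=166, 7 segment(s) drawn

Answer: 166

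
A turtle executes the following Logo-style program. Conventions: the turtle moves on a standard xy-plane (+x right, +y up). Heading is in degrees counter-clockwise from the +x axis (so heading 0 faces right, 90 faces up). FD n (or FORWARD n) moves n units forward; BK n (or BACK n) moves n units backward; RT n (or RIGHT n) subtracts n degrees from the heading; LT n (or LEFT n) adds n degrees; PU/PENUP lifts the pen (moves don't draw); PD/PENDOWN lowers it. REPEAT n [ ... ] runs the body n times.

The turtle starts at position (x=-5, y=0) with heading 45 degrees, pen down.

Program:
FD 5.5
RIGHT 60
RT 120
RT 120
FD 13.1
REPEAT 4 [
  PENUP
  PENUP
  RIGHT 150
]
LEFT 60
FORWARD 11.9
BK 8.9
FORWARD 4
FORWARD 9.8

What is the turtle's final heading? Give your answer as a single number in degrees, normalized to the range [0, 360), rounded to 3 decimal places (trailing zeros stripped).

Answer: 285

Derivation:
Executing turtle program step by step:
Start: pos=(-5,0), heading=45, pen down
FD 5.5: (-5,0) -> (-1.111,3.889) [heading=45, draw]
RT 60: heading 45 -> 345
RT 120: heading 345 -> 225
RT 120: heading 225 -> 105
FD 13.1: (-1.111,3.889) -> (-4.501,16.543) [heading=105, draw]
REPEAT 4 [
  -- iteration 1/4 --
  PU: pen up
  PU: pen up
  RT 150: heading 105 -> 315
  -- iteration 2/4 --
  PU: pen up
  PU: pen up
  RT 150: heading 315 -> 165
  -- iteration 3/4 --
  PU: pen up
  PU: pen up
  RT 150: heading 165 -> 15
  -- iteration 4/4 --
  PU: pen up
  PU: pen up
  RT 150: heading 15 -> 225
]
LT 60: heading 225 -> 285
FD 11.9: (-4.501,16.543) -> (-1.421,5.048) [heading=285, move]
BK 8.9: (-1.421,5.048) -> (-3.725,13.645) [heading=285, move]
FD 4: (-3.725,13.645) -> (-2.69,9.781) [heading=285, move]
FD 9.8: (-2.69,9.781) -> (-0.153,0.315) [heading=285, move]
Final: pos=(-0.153,0.315), heading=285, 2 segment(s) drawn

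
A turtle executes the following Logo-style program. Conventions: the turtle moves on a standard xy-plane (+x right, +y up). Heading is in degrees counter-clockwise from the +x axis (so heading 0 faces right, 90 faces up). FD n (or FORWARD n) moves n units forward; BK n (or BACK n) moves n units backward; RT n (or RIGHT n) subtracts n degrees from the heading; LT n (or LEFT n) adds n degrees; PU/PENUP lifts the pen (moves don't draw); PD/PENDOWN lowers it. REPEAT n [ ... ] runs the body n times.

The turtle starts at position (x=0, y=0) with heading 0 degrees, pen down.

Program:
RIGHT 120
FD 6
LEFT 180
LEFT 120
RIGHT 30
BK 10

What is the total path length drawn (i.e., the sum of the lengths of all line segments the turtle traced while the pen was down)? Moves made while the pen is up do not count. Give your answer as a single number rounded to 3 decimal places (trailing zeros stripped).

Answer: 16

Derivation:
Executing turtle program step by step:
Start: pos=(0,0), heading=0, pen down
RT 120: heading 0 -> 240
FD 6: (0,0) -> (-3,-5.196) [heading=240, draw]
LT 180: heading 240 -> 60
LT 120: heading 60 -> 180
RT 30: heading 180 -> 150
BK 10: (-3,-5.196) -> (5.66,-10.196) [heading=150, draw]
Final: pos=(5.66,-10.196), heading=150, 2 segment(s) drawn

Segment lengths:
  seg 1: (0,0) -> (-3,-5.196), length = 6
  seg 2: (-3,-5.196) -> (5.66,-10.196), length = 10
Total = 16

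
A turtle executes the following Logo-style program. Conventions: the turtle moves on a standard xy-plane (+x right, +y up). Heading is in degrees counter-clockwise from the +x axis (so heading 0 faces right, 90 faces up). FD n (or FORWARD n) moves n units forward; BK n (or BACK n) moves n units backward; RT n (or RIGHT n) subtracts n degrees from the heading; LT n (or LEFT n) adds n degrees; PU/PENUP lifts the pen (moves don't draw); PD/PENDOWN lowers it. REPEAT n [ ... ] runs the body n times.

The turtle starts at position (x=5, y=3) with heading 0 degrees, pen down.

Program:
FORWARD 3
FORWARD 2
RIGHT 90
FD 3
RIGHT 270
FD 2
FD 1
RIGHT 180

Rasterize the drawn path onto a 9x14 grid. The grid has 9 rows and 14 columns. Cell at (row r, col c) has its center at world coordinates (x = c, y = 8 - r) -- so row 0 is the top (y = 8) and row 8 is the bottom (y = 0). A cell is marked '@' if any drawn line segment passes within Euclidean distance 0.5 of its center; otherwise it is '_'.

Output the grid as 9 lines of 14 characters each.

Answer: ______________
______________
______________
______________
______________
_____@@@@@@___
__________@___
__________@___
__________@@@@

Derivation:
Segment 0: (5,3) -> (8,3)
Segment 1: (8,3) -> (10,3)
Segment 2: (10,3) -> (10,0)
Segment 3: (10,0) -> (12,0)
Segment 4: (12,0) -> (13,0)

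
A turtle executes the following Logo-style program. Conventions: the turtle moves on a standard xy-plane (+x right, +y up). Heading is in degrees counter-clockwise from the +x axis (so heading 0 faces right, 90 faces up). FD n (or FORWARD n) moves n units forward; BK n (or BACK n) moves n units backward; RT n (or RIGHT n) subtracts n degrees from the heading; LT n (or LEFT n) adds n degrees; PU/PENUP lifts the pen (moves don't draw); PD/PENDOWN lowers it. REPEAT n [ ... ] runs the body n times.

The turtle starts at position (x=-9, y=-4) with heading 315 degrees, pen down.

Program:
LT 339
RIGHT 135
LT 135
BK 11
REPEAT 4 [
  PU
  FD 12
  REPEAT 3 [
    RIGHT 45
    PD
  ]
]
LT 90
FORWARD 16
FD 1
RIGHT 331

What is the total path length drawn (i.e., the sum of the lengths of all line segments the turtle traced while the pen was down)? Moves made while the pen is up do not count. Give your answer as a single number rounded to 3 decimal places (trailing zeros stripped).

Executing turtle program step by step:
Start: pos=(-9,-4), heading=315, pen down
LT 339: heading 315 -> 294
RT 135: heading 294 -> 159
LT 135: heading 159 -> 294
BK 11: (-9,-4) -> (-13.474,6.049) [heading=294, draw]
REPEAT 4 [
  -- iteration 1/4 --
  PU: pen up
  FD 12: (-13.474,6.049) -> (-8.593,-4.914) [heading=294, move]
  REPEAT 3 [
    -- iteration 1/3 --
    RT 45: heading 294 -> 249
    PD: pen down
    -- iteration 2/3 --
    RT 45: heading 249 -> 204
    PD: pen down
    -- iteration 3/3 --
    RT 45: heading 204 -> 159
    PD: pen down
  ]
  -- iteration 2/4 --
  PU: pen up
  FD 12: (-8.593,-4.914) -> (-19.796,-0.613) [heading=159, move]
  REPEAT 3 [
    -- iteration 1/3 --
    RT 45: heading 159 -> 114
    PD: pen down
    -- iteration 2/3 --
    RT 45: heading 114 -> 69
    PD: pen down
    -- iteration 3/3 --
    RT 45: heading 69 -> 24
    PD: pen down
  ]
  -- iteration 3/4 --
  PU: pen up
  FD 12: (-19.796,-0.613) -> (-8.834,4.268) [heading=24, move]
  REPEAT 3 [
    -- iteration 1/3 --
    RT 45: heading 24 -> 339
    PD: pen down
    -- iteration 2/3 --
    RT 45: heading 339 -> 294
    PD: pen down
    -- iteration 3/3 --
    RT 45: heading 294 -> 249
    PD: pen down
  ]
  -- iteration 4/4 --
  PU: pen up
  FD 12: (-8.834,4.268) -> (-13.134,-6.935) [heading=249, move]
  REPEAT 3 [
    -- iteration 1/3 --
    RT 45: heading 249 -> 204
    PD: pen down
    -- iteration 2/3 --
    RT 45: heading 204 -> 159
    PD: pen down
    -- iteration 3/3 --
    RT 45: heading 159 -> 114
    PD: pen down
  ]
]
LT 90: heading 114 -> 204
FD 16: (-13.134,-6.935) -> (-27.751,-13.443) [heading=204, draw]
FD 1: (-27.751,-13.443) -> (-28.664,-13.85) [heading=204, draw]
RT 331: heading 204 -> 233
Final: pos=(-28.664,-13.85), heading=233, 3 segment(s) drawn

Segment lengths:
  seg 1: (-9,-4) -> (-13.474,6.049), length = 11
  seg 2: (-13.134,-6.935) -> (-27.751,-13.443), length = 16
  seg 3: (-27.751,-13.443) -> (-28.664,-13.85), length = 1
Total = 28

Answer: 28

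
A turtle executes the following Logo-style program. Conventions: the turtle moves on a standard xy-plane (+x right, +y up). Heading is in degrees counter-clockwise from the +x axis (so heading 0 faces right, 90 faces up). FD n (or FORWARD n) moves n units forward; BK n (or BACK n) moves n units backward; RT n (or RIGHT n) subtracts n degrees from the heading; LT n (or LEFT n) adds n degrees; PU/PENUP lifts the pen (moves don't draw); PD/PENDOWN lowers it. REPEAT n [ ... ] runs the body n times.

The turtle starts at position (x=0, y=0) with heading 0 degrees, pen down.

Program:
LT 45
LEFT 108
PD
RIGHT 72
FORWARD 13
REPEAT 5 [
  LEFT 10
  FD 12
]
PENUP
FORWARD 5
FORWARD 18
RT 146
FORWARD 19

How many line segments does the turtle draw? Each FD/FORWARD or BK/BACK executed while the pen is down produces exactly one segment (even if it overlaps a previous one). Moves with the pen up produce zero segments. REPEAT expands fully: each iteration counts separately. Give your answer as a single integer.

Executing turtle program step by step:
Start: pos=(0,0), heading=0, pen down
LT 45: heading 0 -> 45
LT 108: heading 45 -> 153
PD: pen down
RT 72: heading 153 -> 81
FD 13: (0,0) -> (2.034,12.84) [heading=81, draw]
REPEAT 5 [
  -- iteration 1/5 --
  LT 10: heading 81 -> 91
  FD 12: (2.034,12.84) -> (1.824,24.838) [heading=91, draw]
  -- iteration 2/5 --
  LT 10: heading 91 -> 101
  FD 12: (1.824,24.838) -> (-0.465,36.618) [heading=101, draw]
  -- iteration 3/5 --
  LT 10: heading 101 -> 111
  FD 12: (-0.465,36.618) -> (-4.766,47.821) [heading=111, draw]
  -- iteration 4/5 --
  LT 10: heading 111 -> 121
  FD 12: (-4.766,47.821) -> (-10.946,58.107) [heading=121, draw]
  -- iteration 5/5 --
  LT 10: heading 121 -> 131
  FD 12: (-10.946,58.107) -> (-18.819,67.163) [heading=131, draw]
]
PU: pen up
FD 5: (-18.819,67.163) -> (-22.099,70.937) [heading=131, move]
FD 18: (-22.099,70.937) -> (-33.908,84.521) [heading=131, move]
RT 146: heading 131 -> 345
FD 19: (-33.908,84.521) -> (-15.556,79.604) [heading=345, move]
Final: pos=(-15.556,79.604), heading=345, 6 segment(s) drawn
Segments drawn: 6

Answer: 6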